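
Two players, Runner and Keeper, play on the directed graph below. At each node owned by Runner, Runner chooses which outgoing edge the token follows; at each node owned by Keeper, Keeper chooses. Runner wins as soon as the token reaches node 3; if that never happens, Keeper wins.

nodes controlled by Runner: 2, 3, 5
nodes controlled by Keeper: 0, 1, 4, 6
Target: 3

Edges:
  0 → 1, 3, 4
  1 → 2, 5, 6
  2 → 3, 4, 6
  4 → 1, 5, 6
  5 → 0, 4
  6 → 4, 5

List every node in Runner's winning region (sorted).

A0 = {3}
A1: add {2} — 2 (Runner) has 2→3.
A2 = A1; e.g. 0 (Keeper) can still go to 1. Fixed point.
Runner's winning region = {2, 3}.

2, 3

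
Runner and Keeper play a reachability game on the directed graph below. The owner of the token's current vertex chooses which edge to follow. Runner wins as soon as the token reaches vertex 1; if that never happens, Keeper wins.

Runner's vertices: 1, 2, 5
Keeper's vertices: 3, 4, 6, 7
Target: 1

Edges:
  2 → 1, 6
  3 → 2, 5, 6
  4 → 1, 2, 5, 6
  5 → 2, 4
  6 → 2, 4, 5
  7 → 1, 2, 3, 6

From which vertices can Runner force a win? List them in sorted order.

1, 2, 5

A0 = {1}
A1: add {2} — 2 (Runner) has 2→1.
A2: add {5} — 5 (Runner) has 5→2.
A3 = A2; e.g. 3 (Keeper) can still go to 6. Fixed point.
Runner's winning region = {1, 2, 5}.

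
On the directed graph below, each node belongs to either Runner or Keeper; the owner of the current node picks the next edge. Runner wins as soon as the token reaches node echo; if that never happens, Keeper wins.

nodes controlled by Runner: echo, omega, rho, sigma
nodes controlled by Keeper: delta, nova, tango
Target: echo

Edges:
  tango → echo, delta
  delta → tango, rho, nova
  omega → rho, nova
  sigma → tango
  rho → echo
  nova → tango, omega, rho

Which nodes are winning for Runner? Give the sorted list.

A0 = {echo}
A1: add {rho} — rho (Runner) has rho→echo.
A2: add {omega} — omega (Runner) has omega→rho.
A3 = A2; e.g. tango (Keeper) can still go to delta. Fixed point.
Runner's winning region = {echo, omega, rho}.

echo, omega, rho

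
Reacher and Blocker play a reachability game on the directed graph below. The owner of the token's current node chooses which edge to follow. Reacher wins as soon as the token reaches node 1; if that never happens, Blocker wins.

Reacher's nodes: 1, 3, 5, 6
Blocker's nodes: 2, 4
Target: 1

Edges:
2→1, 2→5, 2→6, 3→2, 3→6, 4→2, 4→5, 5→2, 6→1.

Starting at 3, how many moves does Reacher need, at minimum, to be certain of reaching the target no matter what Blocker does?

2

A0 = {1}
A1: add {6} — 6 (Reacher) has 6→1.
A2: add {3} — 3 (Reacher) has 3→6.
A3 = A2; e.g. 2 (Blocker) can still go to 5. Fixed point.
3 enters the attractor at level 2, so Reacher can force the target in 2 moves from there.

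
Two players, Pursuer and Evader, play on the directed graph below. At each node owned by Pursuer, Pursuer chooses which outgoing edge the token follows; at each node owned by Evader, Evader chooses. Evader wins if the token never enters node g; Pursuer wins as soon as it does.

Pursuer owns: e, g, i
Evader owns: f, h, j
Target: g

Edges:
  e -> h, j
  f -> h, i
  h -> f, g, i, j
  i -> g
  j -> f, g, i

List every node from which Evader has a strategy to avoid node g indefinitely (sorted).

e, f, h, j

A0 = {g}
A1: add {i} — i (Pursuer) has i→g.
A2 = A1; e.g. e (Pursuer) has no edge into A1. Fixed point.
Pursuer's attractor = {g, i}; Evader avoids the target exactly from the complement.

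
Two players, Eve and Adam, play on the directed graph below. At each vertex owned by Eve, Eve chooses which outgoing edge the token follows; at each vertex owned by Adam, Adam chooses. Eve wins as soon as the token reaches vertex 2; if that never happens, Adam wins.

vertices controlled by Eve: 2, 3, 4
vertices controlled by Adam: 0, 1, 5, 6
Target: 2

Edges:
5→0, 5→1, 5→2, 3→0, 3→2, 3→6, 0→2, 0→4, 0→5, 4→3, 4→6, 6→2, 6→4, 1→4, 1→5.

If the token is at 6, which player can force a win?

Eve

A0 = {2}
A1: add {3} — 3 (Eve) has 3→2.
A2: add {4} — 4 (Eve) has 4→3.
A3: add {6} — 6 (Adam): all of {2, 4} already in.
A4 = A3; e.g. 0 (Adam) can still go to 5. Fixed point.
6 ∈ A3, so Eve can force the target.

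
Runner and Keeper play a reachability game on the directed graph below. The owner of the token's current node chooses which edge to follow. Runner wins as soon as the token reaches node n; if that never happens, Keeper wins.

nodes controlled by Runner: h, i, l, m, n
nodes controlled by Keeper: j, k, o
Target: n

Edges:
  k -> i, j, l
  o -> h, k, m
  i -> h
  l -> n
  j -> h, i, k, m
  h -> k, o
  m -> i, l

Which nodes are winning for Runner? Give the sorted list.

l, m, n

A0 = {n}
A1: add {l} — l (Runner) has l→n.
A2: add {m} — m (Runner) has m→l.
A3 = A2; e.g. h (Runner) has no edge into A2. Fixed point.
Runner's winning region = {l, m, n}.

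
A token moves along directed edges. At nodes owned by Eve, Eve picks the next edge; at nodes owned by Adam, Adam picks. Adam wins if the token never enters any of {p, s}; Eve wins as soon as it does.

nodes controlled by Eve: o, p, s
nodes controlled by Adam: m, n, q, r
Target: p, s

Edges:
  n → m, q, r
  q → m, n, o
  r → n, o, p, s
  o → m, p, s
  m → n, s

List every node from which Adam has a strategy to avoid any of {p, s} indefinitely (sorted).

m, n, q, r

A0 = {p, s}
A1: add {o} — o (Eve) has o→p.
A2 = A1; e.g. m (Adam) can still go to n. Fixed point.
Eve's attractor = {o, p, s}; Adam avoids the target exactly from the complement.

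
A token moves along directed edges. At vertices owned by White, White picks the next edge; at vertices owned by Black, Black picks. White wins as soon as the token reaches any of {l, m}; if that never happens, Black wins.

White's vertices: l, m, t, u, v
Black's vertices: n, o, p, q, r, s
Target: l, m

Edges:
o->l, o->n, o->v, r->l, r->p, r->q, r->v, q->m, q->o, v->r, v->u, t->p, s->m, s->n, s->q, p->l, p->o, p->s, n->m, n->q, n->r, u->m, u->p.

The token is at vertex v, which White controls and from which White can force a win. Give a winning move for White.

u

A0 = {l, m}
A1: add {u} — u (White) has u→m.
A2: add {v} — v (White) has v→u.
A3 = A2; e.g. n (Black) can still go to q. Fixed point.
From v, successor u is in the attractor (rank 1); the other successor r is not.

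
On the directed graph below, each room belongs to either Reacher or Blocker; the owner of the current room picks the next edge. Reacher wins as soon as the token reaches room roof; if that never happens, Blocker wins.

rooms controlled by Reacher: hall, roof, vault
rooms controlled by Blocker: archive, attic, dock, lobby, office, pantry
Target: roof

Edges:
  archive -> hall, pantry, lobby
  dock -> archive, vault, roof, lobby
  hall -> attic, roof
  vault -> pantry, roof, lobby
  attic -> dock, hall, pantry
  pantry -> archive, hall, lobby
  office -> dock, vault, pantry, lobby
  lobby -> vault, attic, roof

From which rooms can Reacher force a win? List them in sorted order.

A0 = {roof}
A1: add {hall, vault} — hall (Reacher) has hall→roof; vault (Reacher) has vault→roof.
A2 = A1; e.g. archive (Blocker) can still go to pantry. Fixed point.
Reacher's winning region = {hall, roof, vault}.

hall, roof, vault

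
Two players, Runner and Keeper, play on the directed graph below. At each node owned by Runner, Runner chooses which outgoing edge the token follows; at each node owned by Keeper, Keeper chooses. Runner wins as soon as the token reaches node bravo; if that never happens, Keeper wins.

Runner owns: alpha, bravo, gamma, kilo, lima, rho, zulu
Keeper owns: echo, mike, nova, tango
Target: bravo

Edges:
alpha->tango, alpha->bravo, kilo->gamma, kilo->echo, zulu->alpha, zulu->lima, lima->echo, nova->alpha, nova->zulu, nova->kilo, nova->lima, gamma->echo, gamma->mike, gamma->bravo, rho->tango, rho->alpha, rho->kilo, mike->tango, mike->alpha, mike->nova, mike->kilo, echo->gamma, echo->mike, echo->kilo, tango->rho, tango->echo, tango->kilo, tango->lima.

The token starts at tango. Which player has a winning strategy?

A0 = {bravo}
A1: add {alpha, gamma} — gamma (Runner) has gamma→bravo; alpha (Runner) has alpha→bravo.
A2: add {kilo, rho, zulu} — rho (Runner) has rho→alpha; zulu (Runner) has zulu→alpha; kilo (Runner) has kilo→gamma.
A3 = A2; e.g. tango (Keeper) can still go to echo. Fixed point.
tango never enters the attractor, so Keeper can avoid the target forever.

Keeper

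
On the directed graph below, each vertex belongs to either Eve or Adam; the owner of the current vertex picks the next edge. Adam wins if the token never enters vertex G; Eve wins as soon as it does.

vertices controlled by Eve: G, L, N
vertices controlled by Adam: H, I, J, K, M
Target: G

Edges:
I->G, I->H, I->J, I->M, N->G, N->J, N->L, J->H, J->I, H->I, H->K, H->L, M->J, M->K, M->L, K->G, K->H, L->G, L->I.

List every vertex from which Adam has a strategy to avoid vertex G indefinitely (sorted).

A0 = {G}
A1: add {L, N} — L (Eve) has L→G; N (Eve) has N→G.
A2 = A1; e.g. H (Adam) can still go to I. Fixed point.
Eve's attractor = {G, L, N}; Adam avoids the target exactly from the complement.

H, I, J, K, M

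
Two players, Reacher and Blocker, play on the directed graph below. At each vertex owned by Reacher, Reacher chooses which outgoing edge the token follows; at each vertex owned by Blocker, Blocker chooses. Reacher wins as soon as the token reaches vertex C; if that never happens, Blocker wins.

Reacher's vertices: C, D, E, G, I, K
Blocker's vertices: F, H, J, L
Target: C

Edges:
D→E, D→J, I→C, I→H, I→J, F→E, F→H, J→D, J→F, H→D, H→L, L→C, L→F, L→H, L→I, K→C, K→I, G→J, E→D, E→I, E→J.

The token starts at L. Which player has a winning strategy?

A0 = {C}
A1: add {I, K} — I (Reacher) has I→C; K (Reacher) has K→C.
A2: add {E} — E (Reacher) has E→I.
A3: add {D} — D (Reacher) has D→E.
A4 = A3; e.g. F (Blocker) can still go to H. Fixed point.
L never enters the attractor, so Blocker can avoid the target forever.

Blocker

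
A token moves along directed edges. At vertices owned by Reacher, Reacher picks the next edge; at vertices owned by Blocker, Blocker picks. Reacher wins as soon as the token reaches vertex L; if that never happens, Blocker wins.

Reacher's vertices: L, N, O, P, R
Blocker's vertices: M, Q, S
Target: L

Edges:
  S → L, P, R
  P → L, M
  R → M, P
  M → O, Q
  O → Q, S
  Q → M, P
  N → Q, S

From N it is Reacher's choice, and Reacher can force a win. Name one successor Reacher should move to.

S

A0 = {L}
A1: add {P} — P (Reacher) has P→L.
A2: add {R} — R (Reacher) has R→P.
A3: add {S} — S (Blocker): all of {L, P, R} already in.
A4: add {N, O} — N (Reacher) has N→S; O (Reacher) has O→S.
A5 = A4; e.g. M (Blocker) can still go to Q. Fixed point.
From N, successor S is in the attractor (rank 3); the other successor Q is not.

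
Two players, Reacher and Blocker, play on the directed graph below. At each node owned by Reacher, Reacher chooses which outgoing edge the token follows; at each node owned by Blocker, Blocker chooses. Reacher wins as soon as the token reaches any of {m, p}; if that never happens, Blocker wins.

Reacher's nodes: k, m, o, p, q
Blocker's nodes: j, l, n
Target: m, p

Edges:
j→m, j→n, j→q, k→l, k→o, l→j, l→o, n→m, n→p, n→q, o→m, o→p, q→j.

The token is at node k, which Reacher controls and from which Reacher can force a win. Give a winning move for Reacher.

o

A0 = {m, p}
A1: add {o} — o (Reacher) has o→m.
A2: add {k} — k (Reacher) has k→o.
A3 = A2; e.g. j (Blocker) can still go to n. Fixed point.
From k, successor o is in the attractor (rank 1); the other successor l is not.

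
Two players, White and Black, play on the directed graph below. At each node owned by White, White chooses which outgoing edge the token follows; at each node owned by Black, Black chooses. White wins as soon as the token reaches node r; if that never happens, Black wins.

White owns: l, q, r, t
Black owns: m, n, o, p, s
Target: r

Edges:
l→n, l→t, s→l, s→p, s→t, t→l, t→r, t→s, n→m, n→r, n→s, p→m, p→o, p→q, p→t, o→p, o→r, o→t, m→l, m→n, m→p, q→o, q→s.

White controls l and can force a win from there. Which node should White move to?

t

A0 = {r}
A1: add {t} — t (White) has t→r.
A2: add {l} — l (White) has l→t.
A3 = A2; e.g. m (Black) can still go to n. Fixed point.
From l, successor t is in the attractor (rank 1); the other successor n is not.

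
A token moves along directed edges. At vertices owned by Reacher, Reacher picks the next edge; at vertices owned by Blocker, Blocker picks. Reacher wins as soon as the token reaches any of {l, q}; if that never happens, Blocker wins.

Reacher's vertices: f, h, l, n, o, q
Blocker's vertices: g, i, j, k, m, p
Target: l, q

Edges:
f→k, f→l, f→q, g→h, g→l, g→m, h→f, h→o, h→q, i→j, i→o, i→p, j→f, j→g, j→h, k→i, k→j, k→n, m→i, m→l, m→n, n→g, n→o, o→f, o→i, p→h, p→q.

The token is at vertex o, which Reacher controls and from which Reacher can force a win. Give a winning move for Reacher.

A0 = {l, q}
A1: add {f, h} — f (Reacher) has f→l; h (Reacher) has h→q.
A2: add {o, p} — o (Reacher) has o→f; p (Blocker): all of {h, q} already in.
A3: add {n} — n (Reacher) has n→o.
A4 = A3; e.g. g (Blocker) can still go to m. Fixed point.
From o, successor f is in the attractor (rank 1); the other successor i is not.

f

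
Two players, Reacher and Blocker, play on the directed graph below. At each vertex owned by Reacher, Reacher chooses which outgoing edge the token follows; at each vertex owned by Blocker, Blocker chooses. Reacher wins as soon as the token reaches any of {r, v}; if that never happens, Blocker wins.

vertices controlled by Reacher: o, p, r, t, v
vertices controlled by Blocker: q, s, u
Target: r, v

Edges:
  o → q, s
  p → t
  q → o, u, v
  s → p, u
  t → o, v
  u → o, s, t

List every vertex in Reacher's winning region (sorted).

p, r, t, v

A0 = {r, v}
A1: add {t} — t (Reacher) has t→v.
A2: add {p} — p (Reacher) has p→t.
A3 = A2; e.g. o (Reacher) has no edge into A2. Fixed point.
Reacher's winning region = {p, r, t, v}.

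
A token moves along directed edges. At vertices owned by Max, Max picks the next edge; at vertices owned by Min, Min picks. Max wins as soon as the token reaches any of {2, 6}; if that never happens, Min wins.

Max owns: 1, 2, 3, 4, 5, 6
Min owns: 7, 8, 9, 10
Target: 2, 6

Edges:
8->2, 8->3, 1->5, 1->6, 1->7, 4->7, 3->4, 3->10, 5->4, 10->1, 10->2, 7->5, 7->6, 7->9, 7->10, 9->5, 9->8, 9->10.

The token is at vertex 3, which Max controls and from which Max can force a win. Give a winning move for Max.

10

A0 = {2, 6}
A1: add {1} — 1 (Max) has 1→6.
A2: add {10} — 10 (Min): all of {1, 2} already in.
A3: add {3} — 3 (Max) has 3→10.
A4: add {8} — 8 (Min): all of {2, 3} already in.
A5 = A4; e.g. 4 (Max) has no edge into A4. Fixed point.
From 3, successor 10 is in the attractor (rank 2); the other successor 4 is not.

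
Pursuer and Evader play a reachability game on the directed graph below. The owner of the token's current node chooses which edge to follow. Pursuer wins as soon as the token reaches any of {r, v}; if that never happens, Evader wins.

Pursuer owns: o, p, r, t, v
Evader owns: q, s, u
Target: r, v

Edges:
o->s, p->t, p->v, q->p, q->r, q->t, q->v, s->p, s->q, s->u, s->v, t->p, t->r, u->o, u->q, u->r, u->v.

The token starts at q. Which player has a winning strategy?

A0 = {r, v}
A1: add {p, t} — p (Pursuer) has p→v; t (Pursuer) has t→r.
A2: add {q} — q (Evader): all of {p, r, t, v} already in.
A3 = A2; e.g. o (Pursuer) has no edge into A2. Fixed point.
q ∈ A2, so Pursuer can force the target.

Pursuer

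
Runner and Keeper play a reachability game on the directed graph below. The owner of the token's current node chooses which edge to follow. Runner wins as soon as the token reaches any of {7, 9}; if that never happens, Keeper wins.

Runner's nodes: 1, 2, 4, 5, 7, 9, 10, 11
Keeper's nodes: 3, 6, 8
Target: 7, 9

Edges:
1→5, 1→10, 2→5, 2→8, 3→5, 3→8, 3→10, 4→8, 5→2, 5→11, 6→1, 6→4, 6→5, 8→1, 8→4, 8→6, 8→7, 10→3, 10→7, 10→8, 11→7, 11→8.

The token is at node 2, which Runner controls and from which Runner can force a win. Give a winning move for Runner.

A0 = {7, 9}
A1: add {10, 11} — 10 (Runner) has 10→7; 11 (Runner) has 11→7.
A2: add {1, 5} — 1 (Runner) has 1→10; 5 (Runner) has 5→11.
A3: add {2} — 2 (Runner) has 2→5.
A4 = A3; e.g. 3 (Keeper) can still go to 8. Fixed point.
From 2, successor 5 is in the attractor (rank 2); the other successor 8 is not.

5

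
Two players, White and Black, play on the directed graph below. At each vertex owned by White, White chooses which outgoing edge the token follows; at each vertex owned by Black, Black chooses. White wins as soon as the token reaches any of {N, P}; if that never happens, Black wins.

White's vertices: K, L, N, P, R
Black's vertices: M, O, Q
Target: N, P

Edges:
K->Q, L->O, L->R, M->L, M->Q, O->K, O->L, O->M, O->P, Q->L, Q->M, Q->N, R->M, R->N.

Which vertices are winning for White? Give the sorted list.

A0 = {N, P}
A1: add {R} — R (White) has R→N.
A2: add {L} — L (White) has L→R.
A3 = A2; e.g. K (White) has no edge into A2. Fixed point.
White's winning region = {L, N, P, R}.

L, N, P, R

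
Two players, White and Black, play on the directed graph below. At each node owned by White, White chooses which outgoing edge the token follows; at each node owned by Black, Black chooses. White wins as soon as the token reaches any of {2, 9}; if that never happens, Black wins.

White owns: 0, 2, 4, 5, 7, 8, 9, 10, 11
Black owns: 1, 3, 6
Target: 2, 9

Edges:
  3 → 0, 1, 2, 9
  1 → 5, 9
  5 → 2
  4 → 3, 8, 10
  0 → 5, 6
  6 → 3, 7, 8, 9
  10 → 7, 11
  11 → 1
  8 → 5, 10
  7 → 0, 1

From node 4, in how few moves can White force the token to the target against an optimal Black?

3

A0 = {2, 9}
A1: add {5} — 5 (White) has 5→2.
A2: add {0, 1, 8} — 0 (White) has 0→5; 1 (Black): all of {5, 9} already in; 8 (White) has 8→5.
A3: add {3, 4, 7, 11} — 3 (Black): all of {0, 1, 2, 9} already in; 4 (White) has 4→8; 7 (White) has 7→0; 11 (White) has 11→1.
4 enters the attractor at level 3, so White can force the target in 3 moves from there.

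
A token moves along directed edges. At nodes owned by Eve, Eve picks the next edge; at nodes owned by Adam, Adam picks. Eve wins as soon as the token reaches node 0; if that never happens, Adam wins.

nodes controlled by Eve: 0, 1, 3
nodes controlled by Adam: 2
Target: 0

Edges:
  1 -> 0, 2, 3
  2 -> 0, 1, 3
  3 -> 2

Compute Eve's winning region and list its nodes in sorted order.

A0 = {0}
A1: add {1} — 1 (Eve) has 1→0.
A2 = A1; e.g. 2 (Adam) can still go to 3. Fixed point.
Eve's winning region = {0, 1}.

0, 1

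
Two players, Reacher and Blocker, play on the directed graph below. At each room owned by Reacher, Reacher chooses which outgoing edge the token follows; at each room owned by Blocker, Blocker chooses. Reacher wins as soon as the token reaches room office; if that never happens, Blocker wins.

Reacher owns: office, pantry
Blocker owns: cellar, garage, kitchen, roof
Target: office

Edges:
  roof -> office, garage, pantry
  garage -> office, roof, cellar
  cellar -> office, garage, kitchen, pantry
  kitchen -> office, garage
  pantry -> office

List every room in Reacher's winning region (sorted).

office, pantry

A0 = {office}
A1: add {pantry} — pantry (Reacher) has pantry→office.
A2 = A1; e.g. roof (Blocker) can still go to garage. Fixed point.
Reacher's winning region = {office, pantry}.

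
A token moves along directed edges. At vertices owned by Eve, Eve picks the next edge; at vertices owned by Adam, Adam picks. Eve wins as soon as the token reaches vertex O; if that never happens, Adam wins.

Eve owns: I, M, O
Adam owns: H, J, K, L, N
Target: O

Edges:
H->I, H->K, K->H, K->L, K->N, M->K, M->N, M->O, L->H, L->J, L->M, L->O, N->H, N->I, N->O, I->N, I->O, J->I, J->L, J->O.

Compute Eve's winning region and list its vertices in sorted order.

I, M, O

A0 = {O}
A1: add {I, M} — I (Eve) has I→O; M (Eve) has M→O.
A2 = A1; e.g. H (Adam) can still go to K. Fixed point.
Eve's winning region = {I, M, O}.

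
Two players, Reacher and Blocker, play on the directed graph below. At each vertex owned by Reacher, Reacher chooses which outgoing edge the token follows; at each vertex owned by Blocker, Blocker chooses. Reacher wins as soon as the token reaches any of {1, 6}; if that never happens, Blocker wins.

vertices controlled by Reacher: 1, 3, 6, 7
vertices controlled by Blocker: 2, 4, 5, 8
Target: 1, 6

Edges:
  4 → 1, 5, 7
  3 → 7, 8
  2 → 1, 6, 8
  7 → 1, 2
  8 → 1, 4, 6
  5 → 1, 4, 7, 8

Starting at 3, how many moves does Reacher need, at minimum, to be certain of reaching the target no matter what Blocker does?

A0 = {1, 6}
A1: add {7} — 7 (Reacher) has 7→1.
A2: add {3} — 3 (Reacher) has 3→7.
A3 = A2; e.g. 2 (Blocker) can still go to 8. Fixed point.
3 enters the attractor at level 2, so Reacher can force the target in 2 moves from there.

2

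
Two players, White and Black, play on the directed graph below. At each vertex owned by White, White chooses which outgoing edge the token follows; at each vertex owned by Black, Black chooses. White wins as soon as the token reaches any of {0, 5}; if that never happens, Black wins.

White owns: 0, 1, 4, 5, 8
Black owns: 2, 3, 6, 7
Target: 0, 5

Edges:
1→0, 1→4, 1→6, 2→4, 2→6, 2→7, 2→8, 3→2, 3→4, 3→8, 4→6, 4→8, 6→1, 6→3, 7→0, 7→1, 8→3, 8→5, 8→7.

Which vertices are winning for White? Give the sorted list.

A0 = {0, 5}
A1: add {1, 8} — 1 (White) has 1→0; 8 (White) has 8→5.
A2: add {4, 7} — 4 (White) has 4→8; 7 (Black): all of {0, 1} already in.
A3 = A2; e.g. 2 (Black) can still go to 6. Fixed point.
White's winning region = {0, 1, 4, 5, 7, 8}.

0, 1, 4, 5, 7, 8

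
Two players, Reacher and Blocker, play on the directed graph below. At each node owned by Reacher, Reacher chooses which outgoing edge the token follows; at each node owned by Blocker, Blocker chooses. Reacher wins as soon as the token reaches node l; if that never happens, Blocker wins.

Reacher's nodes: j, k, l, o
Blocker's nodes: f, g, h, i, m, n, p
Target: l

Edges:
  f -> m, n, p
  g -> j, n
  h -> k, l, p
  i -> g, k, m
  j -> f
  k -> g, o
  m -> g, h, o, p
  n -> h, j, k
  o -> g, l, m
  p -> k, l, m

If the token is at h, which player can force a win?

Blocker

A0 = {l}
A1: add {o} — o (Reacher) has o→l.
A2: add {k} — k (Reacher) has k→o.
A3 = A2; e.g. f (Blocker) can still go to m. Fixed point.
h never enters the attractor, so Blocker can avoid the target forever.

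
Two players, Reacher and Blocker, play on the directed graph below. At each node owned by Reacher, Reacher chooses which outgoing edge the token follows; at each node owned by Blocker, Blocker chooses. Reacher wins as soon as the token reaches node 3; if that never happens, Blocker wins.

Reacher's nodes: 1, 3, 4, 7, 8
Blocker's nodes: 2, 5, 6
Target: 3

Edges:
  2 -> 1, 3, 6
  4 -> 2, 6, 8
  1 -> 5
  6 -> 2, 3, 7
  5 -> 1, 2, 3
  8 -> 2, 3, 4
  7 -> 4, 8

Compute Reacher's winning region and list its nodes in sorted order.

3, 4, 7, 8

A0 = {3}
A1: add {8} — 8 (Reacher) has 8→3.
A2: add {4, 7} — 4 (Reacher) has 4→8; 7 (Reacher) has 7→8.
A3 = A2; e.g. 1 (Reacher) has no edge into A2. Fixed point.
Reacher's winning region = {3, 4, 7, 8}.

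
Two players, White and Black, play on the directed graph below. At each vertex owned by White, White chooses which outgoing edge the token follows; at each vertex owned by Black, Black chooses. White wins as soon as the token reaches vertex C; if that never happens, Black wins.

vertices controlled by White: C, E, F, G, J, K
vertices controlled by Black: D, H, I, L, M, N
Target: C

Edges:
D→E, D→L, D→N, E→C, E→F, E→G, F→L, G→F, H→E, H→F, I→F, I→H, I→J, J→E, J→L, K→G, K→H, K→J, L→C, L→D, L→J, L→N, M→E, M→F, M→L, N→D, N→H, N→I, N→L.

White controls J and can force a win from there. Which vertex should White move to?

A0 = {C}
A1: add {E} — E (White) has E→C.
A2: add {J} — J (White) has J→E.
A3: add {K} — K (White) has K→J.
A4 = A3; e.g. D (Black) can still go to L. Fixed point.
From J, successor E is in the attractor (rank 1); the other successor L is not.

E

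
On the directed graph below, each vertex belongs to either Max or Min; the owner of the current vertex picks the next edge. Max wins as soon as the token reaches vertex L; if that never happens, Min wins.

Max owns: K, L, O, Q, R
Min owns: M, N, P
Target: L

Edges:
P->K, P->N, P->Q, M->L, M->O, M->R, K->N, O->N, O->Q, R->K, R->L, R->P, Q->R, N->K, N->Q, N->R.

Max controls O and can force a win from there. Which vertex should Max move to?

Q

A0 = {L}
A1: add {R} — R (Max) has R→L.
A2: add {Q} — Q (Max) has Q→R.
A3: add {O} — O (Max) has O→Q.
A4: add {M} — M (Min): all of {L, O, R} already in.
A5 = A4; e.g. K (Max) has no edge into A4. Fixed point.
From O, successor Q is in the attractor (rank 2); the other successor N is not.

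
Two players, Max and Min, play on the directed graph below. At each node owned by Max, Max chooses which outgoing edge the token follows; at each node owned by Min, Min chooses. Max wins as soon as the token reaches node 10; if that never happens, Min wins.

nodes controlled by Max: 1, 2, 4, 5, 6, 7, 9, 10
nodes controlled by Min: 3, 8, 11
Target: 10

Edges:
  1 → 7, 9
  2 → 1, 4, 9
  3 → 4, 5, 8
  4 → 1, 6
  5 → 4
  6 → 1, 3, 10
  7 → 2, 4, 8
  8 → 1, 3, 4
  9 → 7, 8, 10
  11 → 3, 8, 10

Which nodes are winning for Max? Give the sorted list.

A0 = {10}
A1: add {6, 9} — 6 (Max) has 6→10; 9 (Max) has 9→10.
A2: add {1, 2, 4} — 1 (Max) has 1→9; 2 (Max) has 2→9; 4 (Max) has 4→6.
A3: add {5, 7} — 5 (Max) has 5→4; 7 (Max) has 7→2.
A4 = A3; e.g. 3 (Min) can still go to 8. Fixed point.
Max's winning region = {1, 2, 4, 5, 6, 7, 9, 10}.

1, 2, 4, 5, 6, 7, 9, 10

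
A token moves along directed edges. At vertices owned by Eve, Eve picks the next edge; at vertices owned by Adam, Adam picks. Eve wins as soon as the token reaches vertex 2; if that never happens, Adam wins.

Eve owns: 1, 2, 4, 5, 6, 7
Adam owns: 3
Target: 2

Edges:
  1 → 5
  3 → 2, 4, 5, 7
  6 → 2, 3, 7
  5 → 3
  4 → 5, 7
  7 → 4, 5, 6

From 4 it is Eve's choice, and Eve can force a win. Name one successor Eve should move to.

7

A0 = {2}
A1: add {6} — 6 (Eve) has 6→2.
A2: add {7} — 7 (Eve) has 7→6.
A3: add {4} — 4 (Eve) has 4→7.
A4 = A3; e.g. 1 (Eve) has no edge into A3. Fixed point.
From 4, successor 7 is in the attractor (rank 2); the other successor 5 is not.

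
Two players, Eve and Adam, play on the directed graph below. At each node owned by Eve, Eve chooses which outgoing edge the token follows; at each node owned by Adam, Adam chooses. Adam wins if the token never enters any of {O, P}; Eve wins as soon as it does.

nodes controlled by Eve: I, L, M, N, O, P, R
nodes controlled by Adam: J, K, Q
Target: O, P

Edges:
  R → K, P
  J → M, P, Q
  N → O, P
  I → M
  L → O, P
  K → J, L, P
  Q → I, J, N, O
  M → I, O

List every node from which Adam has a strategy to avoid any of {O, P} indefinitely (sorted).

J, K, Q

A0 = {O, P}
A1: add {L, M, N, R} — L (Eve) has L→O; M (Eve) has M→O; N (Eve) has N→O; R (Eve) has R→P.
A2: add {I} — I (Eve) has I→M.
A3 = A2; e.g. J (Adam) can still go to Q. Fixed point.
Eve's attractor = {I, L, M, N, O, P, R}; Adam avoids the target exactly from the complement.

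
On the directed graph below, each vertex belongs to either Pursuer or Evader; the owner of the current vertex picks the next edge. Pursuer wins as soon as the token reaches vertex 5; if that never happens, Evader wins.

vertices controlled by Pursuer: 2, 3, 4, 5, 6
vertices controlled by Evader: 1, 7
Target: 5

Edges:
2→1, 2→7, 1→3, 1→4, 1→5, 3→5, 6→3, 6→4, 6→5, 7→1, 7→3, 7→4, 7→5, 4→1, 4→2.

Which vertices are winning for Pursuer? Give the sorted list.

A0 = {5}
A1: add {3, 6} — 3 (Pursuer) has 3→5; 6 (Pursuer) has 6→5.
A2 = A1; e.g. 1 (Evader) can still go to 4. Fixed point.
Pursuer's winning region = {3, 5, 6}.

3, 5, 6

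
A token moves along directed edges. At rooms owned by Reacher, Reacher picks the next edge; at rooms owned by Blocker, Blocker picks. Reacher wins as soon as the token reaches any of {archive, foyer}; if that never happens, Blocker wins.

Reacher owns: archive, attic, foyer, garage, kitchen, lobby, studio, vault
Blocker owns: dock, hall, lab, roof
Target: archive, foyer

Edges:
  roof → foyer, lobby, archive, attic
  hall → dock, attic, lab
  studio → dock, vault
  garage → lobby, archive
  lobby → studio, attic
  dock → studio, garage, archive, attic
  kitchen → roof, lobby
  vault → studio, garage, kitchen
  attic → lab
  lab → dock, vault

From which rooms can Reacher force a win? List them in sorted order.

A0 = {archive, foyer}
A1: add {garage} — garage (Reacher) has garage→archive.
A2: add {vault} — vault (Reacher) has vault→garage.
A3: add {studio} — studio (Reacher) has studio→vault.
A4: add {lobby} — lobby (Reacher) has lobby→studio.
A5: add {kitchen} — kitchen (Reacher) has kitchen→lobby.
A6 = A5; e.g. roof (Blocker) can still go to attic. Fixed point.
Reacher's winning region = {archive, foyer, garage, kitchen, lobby, studio, vault}.

archive, foyer, garage, kitchen, lobby, studio, vault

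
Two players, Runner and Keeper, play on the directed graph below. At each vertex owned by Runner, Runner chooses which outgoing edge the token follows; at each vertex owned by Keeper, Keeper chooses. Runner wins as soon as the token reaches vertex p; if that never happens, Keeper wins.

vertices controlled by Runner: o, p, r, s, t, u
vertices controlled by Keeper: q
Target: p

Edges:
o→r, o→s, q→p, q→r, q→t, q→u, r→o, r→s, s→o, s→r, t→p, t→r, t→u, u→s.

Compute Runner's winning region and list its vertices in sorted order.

A0 = {p}
A1: add {t} — t (Runner) has t→p.
A2 = A1; e.g. o (Runner) has no edge into A1. Fixed point.
Runner's winning region = {p, t}.

p, t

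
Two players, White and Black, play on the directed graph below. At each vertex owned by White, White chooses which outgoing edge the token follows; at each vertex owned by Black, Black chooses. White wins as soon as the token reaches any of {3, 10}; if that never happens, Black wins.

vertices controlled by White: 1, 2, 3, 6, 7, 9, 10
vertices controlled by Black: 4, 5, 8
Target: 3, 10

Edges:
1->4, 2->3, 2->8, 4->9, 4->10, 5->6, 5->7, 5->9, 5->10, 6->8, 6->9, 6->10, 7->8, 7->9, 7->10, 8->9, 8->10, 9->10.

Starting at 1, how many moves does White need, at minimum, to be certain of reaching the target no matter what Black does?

A0 = {3, 10}
A1: add {2, 6, 7, 9} — 2 (White) has 2→3; 6 (White) has 6→10; 7 (White) has 7→10; 9 (White) has 9→10.
A2: add {4, 5, 8} — 4 (Black): all of {9, 10} already in; 5 (Black): all of {6, 7, 9, 10} already in; 8 (Black): all of {9, 10} already in.
A3: add {1} — 1 (White) has 1→4.
A3 = all vertices. Fixed point.
1 enters the attractor at level 3, so White can force the target in 3 moves from there.

3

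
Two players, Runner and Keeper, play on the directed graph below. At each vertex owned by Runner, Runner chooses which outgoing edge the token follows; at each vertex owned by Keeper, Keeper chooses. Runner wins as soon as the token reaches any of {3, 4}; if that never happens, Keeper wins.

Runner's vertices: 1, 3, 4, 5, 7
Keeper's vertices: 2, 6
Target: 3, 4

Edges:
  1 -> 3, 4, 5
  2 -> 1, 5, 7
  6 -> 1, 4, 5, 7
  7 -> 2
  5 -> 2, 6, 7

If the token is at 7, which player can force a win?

A0 = {3, 4}
A1: add {1} — 1 (Runner) has 1→3.
A2 = A1; e.g. 2 (Keeper) can still go to 5. Fixed point.
7 never enters the attractor, so Keeper can avoid the target forever.

Keeper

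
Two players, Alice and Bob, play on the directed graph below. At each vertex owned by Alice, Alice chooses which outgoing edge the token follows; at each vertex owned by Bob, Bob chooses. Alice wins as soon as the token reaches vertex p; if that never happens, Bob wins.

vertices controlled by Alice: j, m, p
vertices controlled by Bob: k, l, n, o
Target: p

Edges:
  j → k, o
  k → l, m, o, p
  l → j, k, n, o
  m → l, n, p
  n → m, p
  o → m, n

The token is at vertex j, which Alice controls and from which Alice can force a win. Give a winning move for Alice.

o

A0 = {p}
A1: add {m} — m (Alice) has m→p.
A2: add {n} — n (Bob): all of {m, p} already in.
A3: add {o} — o (Bob): all of {m, n} already in.
A4: add {j} — j (Alice) has j→o.
A5 = A4; e.g. k (Bob) can still go to l. Fixed point.
From j, successor o is in the attractor (rank 3); the other successor k is not.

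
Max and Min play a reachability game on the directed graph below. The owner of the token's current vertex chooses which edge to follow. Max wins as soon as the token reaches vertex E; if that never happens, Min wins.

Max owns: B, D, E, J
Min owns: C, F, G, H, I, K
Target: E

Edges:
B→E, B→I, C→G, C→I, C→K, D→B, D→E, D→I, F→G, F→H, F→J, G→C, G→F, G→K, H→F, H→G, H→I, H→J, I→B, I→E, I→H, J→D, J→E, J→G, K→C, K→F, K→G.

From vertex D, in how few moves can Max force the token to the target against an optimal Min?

A0 = {E}
A1: add {B, D, J} — B (Max) has B→E; D (Max) has D→E; J (Max) has J→E.
A2 = A1; e.g. C (Min) can still go to G. Fixed point.
D enters the attractor at level 1, so Max can force the target in 1 move from there.

1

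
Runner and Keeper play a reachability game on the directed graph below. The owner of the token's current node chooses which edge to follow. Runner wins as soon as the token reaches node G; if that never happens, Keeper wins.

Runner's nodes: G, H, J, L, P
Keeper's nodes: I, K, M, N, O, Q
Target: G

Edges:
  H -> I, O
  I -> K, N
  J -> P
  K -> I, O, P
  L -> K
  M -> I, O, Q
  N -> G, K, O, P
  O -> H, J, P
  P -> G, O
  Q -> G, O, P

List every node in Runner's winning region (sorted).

G, J, P

A0 = {G}
A1: add {P} — P (Runner) has P→G.
A2: add {J} — J (Runner) has J→P.
A3 = A2; e.g. H (Runner) has no edge into A2. Fixed point.
Runner's winning region = {G, J, P}.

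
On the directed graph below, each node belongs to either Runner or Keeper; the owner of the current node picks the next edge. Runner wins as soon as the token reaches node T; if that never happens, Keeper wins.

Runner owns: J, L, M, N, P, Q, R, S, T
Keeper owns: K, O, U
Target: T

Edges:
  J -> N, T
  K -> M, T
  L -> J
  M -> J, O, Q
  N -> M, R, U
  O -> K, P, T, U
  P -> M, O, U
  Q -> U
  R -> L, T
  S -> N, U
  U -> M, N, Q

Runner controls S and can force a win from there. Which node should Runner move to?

N

A0 = {T}
A1: add {J, R} — J (Runner) has J→T; R (Runner) has R→T.
A2: add {L, M, N} — L (Runner) has L→J; M (Runner) has M→J; N (Runner) has N→R.
A3: add {K, P, S} — K (Keeper): all of {M, T} already in; P (Runner) has P→M; S (Runner) has S→N.
A4 = A3; e.g. O (Keeper) can still go to U. Fixed point.
From S, successor N is in the attractor (rank 2); the other successor U is not.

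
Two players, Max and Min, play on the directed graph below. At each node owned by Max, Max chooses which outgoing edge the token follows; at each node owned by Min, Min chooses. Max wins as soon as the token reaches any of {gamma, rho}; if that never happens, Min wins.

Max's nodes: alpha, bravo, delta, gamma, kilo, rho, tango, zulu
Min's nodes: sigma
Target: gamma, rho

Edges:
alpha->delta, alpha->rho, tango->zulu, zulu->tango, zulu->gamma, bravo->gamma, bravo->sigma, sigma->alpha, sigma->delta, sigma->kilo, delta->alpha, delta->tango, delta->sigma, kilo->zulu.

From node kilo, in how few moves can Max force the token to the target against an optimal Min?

2

A0 = {gamma, rho}
A1: add {alpha, bravo, zulu} — alpha (Max) has alpha→rho; zulu (Max) has zulu→gamma; bravo (Max) has bravo→gamma.
A2: add {delta, kilo, tango} — tango (Max) has tango→zulu; delta (Max) has delta→alpha; kilo (Max) has kilo→zulu.
kilo enters the attractor at level 2, so Max can force the target in 2 moves from there.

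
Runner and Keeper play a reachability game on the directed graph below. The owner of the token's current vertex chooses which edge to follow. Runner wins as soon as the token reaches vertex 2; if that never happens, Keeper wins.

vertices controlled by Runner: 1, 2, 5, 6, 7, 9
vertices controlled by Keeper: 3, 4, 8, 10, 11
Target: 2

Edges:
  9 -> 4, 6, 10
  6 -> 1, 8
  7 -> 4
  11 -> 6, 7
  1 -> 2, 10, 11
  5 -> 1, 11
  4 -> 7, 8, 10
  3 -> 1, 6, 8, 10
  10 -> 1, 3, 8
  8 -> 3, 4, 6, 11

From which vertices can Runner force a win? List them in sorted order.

1, 2, 5, 6, 9

A0 = {2}
A1: add {1} — 1 (Runner) has 1→2.
A2: add {5, 6} — 5 (Runner) has 5→1; 6 (Runner) has 6→1.
A3: add {9} — 9 (Runner) has 9→6.
A4 = A3; e.g. 3 (Keeper) can still go to 8. Fixed point.
Runner's winning region = {1, 2, 5, 6, 9}.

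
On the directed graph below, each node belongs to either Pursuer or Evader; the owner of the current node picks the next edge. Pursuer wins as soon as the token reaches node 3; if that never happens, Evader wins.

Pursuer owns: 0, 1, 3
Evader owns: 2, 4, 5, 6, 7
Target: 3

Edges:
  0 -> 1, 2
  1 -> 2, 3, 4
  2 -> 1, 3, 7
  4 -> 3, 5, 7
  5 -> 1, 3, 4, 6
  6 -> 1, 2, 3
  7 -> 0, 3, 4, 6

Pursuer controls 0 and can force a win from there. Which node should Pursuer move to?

A0 = {3}
A1: add {1} — 1 (Pursuer) has 1→3.
A2: add {0} — 0 (Pursuer) has 0→1.
A3 = A2; e.g. 2 (Evader) can still go to 7. Fixed point.
From 0, successor 1 is in the attractor (rank 1); the other successor 2 is not.

1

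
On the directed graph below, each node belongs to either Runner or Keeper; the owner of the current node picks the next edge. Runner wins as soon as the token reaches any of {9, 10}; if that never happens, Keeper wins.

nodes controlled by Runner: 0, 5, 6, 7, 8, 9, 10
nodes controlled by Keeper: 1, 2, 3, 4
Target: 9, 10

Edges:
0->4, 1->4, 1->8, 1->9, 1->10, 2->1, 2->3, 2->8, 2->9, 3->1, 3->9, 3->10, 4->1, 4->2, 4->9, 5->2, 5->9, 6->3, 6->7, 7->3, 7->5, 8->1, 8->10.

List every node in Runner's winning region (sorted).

5, 6, 7, 8, 9, 10

A0 = {9, 10}
A1: add {5, 8} — 5 (Runner) has 5→9; 8 (Runner) has 8→10.
A2: add {7} — 7 (Runner) has 7→5.
A3: add {6} — 6 (Runner) has 6→7.
A4 = A3; e.g. 0 (Runner) has no edge into A3. Fixed point.
Runner's winning region = {5, 6, 7, 8, 9, 10}.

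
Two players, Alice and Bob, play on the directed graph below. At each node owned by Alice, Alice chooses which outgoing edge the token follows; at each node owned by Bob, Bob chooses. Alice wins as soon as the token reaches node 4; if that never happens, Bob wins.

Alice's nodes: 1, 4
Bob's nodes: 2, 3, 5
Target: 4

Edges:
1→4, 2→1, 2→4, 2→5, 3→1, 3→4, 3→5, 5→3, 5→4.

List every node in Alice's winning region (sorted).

A0 = {4}
A1: add {1} — 1 (Alice) has 1→4.
A2 = A1; e.g. 2 (Bob) can still go to 5. Fixed point.
Alice's winning region = {1, 4}.

1, 4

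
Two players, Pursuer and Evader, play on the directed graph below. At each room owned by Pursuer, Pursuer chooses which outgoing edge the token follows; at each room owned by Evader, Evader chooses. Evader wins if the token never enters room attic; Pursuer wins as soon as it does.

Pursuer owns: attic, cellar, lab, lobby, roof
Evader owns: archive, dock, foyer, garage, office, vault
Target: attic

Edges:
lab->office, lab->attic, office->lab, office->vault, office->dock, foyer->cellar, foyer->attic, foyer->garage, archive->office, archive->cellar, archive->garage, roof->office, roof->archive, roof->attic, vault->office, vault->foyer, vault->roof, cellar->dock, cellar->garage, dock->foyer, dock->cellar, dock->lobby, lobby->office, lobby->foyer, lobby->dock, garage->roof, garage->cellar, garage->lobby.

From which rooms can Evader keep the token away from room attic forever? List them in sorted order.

A0 = {attic}
A1: add {lab, roof} — lab (Pursuer) has lab→attic; roof (Pursuer) has roof→attic.
A2 = A1; e.g. office (Evader) can still go to vault. Fixed point.
Pursuer's attractor = {attic, lab, roof}; Evader avoids the target exactly from the complement.

archive, cellar, dock, foyer, garage, lobby, office, vault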